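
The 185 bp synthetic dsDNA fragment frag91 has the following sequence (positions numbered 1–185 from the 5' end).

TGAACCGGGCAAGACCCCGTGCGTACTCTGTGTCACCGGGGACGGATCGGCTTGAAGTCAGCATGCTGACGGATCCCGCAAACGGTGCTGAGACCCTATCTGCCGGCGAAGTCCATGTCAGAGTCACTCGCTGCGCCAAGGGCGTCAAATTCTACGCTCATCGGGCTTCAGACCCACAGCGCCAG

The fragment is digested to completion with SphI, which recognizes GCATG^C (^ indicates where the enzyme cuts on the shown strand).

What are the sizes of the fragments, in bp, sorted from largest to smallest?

The SphI site (GCATGC) starts at position 61.
SphI cuts after base 5 of each site (before the last base), so after position 65.
Linear molecule, 1 cut → 2 fragments:
  1–65 → 65 bp
  66–185 → 120 bp
Sorted largest to smallest: 120, 65 bp.

120, 65 bp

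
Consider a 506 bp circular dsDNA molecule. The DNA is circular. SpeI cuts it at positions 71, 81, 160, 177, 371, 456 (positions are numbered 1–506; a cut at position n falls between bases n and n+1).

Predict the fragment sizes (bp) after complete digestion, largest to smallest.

Circular molecule, 6 cuts → 6 fragments:
  81 − 71 = 10 bp
  160 − 81 = 79 bp
  177 − 160 = 17 bp
  371 − 177 = 194 bp
  456 − 371 = 85 bp
  wrap: 506 − 456 + 71 = 121 bp
Sorted largest to smallest: 194, 121, 85, 79, 17, 10 bp.

194, 121, 85, 79, 17, 10 bp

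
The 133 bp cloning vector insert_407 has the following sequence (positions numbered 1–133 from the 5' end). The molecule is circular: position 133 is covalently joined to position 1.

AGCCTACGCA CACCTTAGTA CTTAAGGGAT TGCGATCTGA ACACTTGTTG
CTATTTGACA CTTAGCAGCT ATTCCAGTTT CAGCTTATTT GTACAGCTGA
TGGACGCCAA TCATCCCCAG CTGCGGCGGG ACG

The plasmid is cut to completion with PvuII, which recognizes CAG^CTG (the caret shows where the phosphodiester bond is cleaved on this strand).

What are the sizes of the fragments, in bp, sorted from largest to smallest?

109, 24 bp

PvuII sites (CAGCTG) start at positions 94, 118.
PvuII cuts after base 3 of each site, so after positions 96, 120.
Circular molecule, 2 cuts → 2 fragments:
  97–120 → 24 bp
  121–133 then 1–96 → 13 + 96 = 109 bp
Sorted largest to smallest: 109, 24 bp.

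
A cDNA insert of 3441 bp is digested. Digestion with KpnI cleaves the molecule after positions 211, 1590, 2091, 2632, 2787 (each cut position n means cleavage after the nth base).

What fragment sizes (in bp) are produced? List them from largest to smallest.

Linear molecule, 5 cuts → 6 fragments:
  211 − 0 = 211 bp
  1590 − 211 = 1379 bp
  2091 − 1590 = 501 bp
  2632 − 2091 = 541 bp
  2787 − 2632 = 155 bp
  3441 − 2787 = 654 bp
Sorted largest to smallest: 1379, 654, 541, 501, 211, 155 bp.

1379, 654, 541, 501, 211, 155 bp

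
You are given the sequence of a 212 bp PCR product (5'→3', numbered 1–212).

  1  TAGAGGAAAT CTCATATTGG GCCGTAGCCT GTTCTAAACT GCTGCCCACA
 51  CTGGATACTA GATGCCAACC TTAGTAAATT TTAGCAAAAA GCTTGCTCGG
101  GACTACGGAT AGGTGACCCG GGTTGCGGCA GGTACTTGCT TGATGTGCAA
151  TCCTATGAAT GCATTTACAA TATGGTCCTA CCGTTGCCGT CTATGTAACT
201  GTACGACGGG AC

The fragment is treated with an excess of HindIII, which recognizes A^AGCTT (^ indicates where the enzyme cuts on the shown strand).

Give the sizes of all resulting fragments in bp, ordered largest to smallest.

123, 89 bp

The HindIII site (AAGCTT) starts at position 89.
HindIII cuts after the first base of each site, so after position 89.
Linear molecule, 1 cut → 2 fragments:
  1–89 → 89 bp
  90–212 → 123 bp
Sorted largest to smallest: 123, 89 bp.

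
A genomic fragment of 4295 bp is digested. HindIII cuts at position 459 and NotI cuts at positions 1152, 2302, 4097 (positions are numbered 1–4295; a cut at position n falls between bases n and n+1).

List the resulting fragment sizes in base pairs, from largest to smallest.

1795, 1150, 693, 459, 198 bp

Combined cut positions (sorted): 459, 1152, 2302, 4097.
Linear molecule, 4 cuts → 5 fragments:
  459 − 0 = 459 bp
  1152 − 459 = 693 bp
  2302 − 1152 = 1150 bp
  4097 − 2302 = 1795 bp
  4295 − 4097 = 198 bp
Sorted largest to smallest: 1795, 1150, 693, 459, 198 bp.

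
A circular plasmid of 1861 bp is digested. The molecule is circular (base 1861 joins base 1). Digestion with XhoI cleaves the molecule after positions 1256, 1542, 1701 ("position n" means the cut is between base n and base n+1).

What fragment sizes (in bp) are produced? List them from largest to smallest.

Circular molecule, 3 cuts → 3 fragments:
  1542 − 1256 = 286 bp
  1701 − 1542 = 159 bp
  wrap: 1861 − 1701 + 1256 = 1416 bp
Sorted largest to smallest: 1416, 286, 159 bp.

1416, 286, 159 bp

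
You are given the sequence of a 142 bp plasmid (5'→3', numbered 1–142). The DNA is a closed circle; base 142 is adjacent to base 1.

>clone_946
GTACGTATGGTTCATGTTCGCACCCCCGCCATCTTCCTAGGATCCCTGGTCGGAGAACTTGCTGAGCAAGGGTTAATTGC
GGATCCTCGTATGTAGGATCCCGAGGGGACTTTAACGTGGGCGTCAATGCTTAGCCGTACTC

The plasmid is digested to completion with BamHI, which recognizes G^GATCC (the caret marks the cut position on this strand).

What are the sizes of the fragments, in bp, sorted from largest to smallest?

BamHI sites (GGATCC) start at positions 40, 81, 96.
BamHI cuts after the first base of each site, so after positions 40, 81, 96.
Circular molecule, 3 cuts → 3 fragments:
  41–81 → 41 bp
  82–96 → 15 bp
  97–142 then 1–40 → 46 + 40 = 86 bp
Sorted largest to smallest: 86, 41, 15 bp.

86, 41, 15 bp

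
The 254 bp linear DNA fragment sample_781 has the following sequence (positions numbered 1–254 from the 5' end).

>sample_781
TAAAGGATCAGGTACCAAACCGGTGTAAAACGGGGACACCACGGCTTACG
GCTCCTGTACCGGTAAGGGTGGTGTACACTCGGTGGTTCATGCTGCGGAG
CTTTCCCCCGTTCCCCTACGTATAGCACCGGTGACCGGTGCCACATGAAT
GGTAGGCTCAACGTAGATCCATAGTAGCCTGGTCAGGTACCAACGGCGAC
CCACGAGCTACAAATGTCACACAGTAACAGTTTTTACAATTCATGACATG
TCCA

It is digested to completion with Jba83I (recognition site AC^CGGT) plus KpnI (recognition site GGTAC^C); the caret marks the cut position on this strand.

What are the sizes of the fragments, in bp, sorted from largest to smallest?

68, 64, 55, 40, 15, 7, 5 bp

Jba83I sites (ACCGGT) start at positions 19, 59, 127, 134.
Jba83I cuts after base 2 of each site, so after positions 20, 60, 128, 135.
KpnI sites (GGTACC) start at positions 11, 186.
KpnI cuts after base 5 of each site (before the last base), so after positions 15, 190.
Combined cut positions: 15, 20, 60, 128, 135, 190.
Linear molecule, 6 cuts → 7 fragments:
  1–15 → 15 bp
  16–20 → 5 bp
  21–60 → 40 bp
  61–128 → 68 bp
  129–135 → 7 bp
  136–190 → 55 bp
  191–254 → 64 bp
Sorted largest to smallest: 68, 64, 55, 40, 15, 7, 5 bp.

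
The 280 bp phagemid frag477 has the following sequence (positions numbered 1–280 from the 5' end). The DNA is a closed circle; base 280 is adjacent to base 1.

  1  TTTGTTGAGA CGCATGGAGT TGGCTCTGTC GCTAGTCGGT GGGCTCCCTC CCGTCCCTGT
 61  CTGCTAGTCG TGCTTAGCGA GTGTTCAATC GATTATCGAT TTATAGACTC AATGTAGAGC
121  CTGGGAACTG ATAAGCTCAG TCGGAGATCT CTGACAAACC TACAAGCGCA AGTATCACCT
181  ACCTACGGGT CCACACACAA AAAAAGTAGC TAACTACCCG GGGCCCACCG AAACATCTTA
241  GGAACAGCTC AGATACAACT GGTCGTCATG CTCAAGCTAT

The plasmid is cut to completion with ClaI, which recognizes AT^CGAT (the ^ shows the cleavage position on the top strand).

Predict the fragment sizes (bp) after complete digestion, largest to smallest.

ClaI sites (ATCGAT) start at positions 88, 95.
ClaI cuts after base 2 of each site, so after positions 89, 96.
Circular molecule, 2 cuts → 2 fragments:
  90–96 → 7 bp
  97–280 then 1–89 → 184 + 89 = 273 bp
Sorted largest to smallest: 273, 7 bp.

273, 7 bp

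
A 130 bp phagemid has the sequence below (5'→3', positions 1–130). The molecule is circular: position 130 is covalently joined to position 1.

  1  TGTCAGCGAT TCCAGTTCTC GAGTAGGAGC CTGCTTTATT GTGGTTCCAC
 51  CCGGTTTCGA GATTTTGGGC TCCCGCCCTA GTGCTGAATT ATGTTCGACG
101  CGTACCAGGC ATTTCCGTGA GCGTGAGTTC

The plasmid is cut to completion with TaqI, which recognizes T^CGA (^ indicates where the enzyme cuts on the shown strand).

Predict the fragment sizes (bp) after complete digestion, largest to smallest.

TaqI sites (TCGA) start at positions 19, 57, 95.
TaqI cuts after the first base of each site, so after positions 19, 57, 95.
Circular molecule, 3 cuts → 3 fragments:
  20–57 → 38 bp
  58–95 → 38 bp
  96–130 then 1–19 → 35 + 19 = 54 bp
Sorted largest to smallest: 54, 38, 38 bp.

54, 38, 38 bp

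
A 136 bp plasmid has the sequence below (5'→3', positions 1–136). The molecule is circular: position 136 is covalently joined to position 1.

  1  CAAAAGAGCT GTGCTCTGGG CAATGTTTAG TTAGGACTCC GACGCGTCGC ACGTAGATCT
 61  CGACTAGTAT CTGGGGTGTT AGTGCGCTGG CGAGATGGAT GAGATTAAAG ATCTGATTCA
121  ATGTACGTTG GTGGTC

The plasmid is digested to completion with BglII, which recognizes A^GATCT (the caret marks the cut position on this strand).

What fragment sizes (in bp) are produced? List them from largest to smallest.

82, 54 bp

BglII sites (AGATCT) start at positions 55, 109.
BglII cuts after the first base of each site, so after positions 55, 109.
Circular molecule, 2 cuts → 2 fragments:
  56–109 → 54 bp
  110–136 then 1–55 → 27 + 55 = 82 bp
Sorted largest to smallest: 82, 54 bp.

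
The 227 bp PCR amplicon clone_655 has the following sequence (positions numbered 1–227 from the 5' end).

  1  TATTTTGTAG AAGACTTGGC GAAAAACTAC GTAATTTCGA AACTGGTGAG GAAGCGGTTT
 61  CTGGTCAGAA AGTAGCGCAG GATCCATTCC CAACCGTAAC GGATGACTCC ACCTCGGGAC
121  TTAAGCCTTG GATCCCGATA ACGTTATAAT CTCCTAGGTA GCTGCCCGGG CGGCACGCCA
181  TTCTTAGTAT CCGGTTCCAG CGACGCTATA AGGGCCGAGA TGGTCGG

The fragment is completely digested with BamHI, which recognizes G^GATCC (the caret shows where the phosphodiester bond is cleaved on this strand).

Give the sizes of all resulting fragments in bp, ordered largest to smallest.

BamHI sites (GGATCC) start at positions 80, 130.
BamHI cuts after the first base of each site, so after positions 80, 130.
Linear molecule, 2 cuts → 3 fragments:
  1–80 → 80 bp
  81–130 → 50 bp
  131–227 → 97 bp
Sorted largest to smallest: 97, 80, 50 bp.

97, 80, 50 bp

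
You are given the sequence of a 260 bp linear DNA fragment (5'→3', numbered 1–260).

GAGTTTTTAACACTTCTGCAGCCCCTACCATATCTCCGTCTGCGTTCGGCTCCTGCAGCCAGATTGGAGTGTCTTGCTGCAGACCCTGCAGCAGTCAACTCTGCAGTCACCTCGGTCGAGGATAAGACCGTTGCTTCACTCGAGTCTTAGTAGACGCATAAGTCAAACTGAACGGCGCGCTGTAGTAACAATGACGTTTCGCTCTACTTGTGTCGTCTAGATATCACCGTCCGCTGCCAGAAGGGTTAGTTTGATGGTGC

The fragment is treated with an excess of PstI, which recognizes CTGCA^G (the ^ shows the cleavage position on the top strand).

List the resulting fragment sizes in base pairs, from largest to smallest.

PstI sites (CTGCAG) start at positions 16, 53, 77, 86, 101.
PstI cuts after base 5 of each site (before the last base), so after positions 20, 57, 81, 90, 105.
Linear molecule, 5 cuts → 6 fragments:
  1–20 → 20 bp
  21–57 → 37 bp
  58–81 → 24 bp
  82–90 → 9 bp
  91–105 → 15 bp
  106–260 → 155 bp
Sorted largest to smallest: 155, 37, 24, 20, 15, 9 bp.

155, 37, 24, 20, 15, 9 bp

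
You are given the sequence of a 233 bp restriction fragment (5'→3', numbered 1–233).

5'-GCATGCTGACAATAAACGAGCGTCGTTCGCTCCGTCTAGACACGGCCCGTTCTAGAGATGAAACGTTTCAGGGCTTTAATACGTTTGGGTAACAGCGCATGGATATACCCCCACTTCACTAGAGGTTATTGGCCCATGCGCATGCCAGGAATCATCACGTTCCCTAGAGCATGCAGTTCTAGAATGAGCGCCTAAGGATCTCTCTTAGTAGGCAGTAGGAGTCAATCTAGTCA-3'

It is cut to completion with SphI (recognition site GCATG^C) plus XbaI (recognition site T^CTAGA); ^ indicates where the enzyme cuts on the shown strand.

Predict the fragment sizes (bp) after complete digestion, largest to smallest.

93, 55, 30, 29, 16, 5, 5 bp

SphI sites (GCATGC) start at positions 1, 140, 169.
SphI cuts after base 5 of each site (before the last base), so after positions 5, 144, 173.
XbaI sites (TCTAGA) start at positions 35, 51, 178.
XbaI cuts after the first base of each site, so after positions 35, 51, 178.
Combined cut positions: 5, 35, 51, 144, 173, 178.
Linear molecule, 6 cuts → 7 fragments:
  1–5 → 5 bp
  6–35 → 30 bp
  36–51 → 16 bp
  52–144 → 93 bp
  145–173 → 29 bp
  174–178 → 5 bp
  179–233 → 55 bp
Sorted largest to smallest: 93, 55, 30, 29, 16, 5, 5 bp.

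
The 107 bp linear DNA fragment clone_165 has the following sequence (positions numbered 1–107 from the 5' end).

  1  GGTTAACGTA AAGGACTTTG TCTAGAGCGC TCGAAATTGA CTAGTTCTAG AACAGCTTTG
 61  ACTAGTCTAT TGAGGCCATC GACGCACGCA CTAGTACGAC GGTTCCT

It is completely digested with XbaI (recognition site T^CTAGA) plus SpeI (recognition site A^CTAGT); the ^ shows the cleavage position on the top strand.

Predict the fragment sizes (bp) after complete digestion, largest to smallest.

XbaI sites (TCTAGA) start at positions 21, 46.
XbaI cuts after the first base of each site, so after positions 21, 46.
SpeI sites (ACTAGT) start at positions 40, 61, 90.
SpeI cuts after the first base of each site, so after positions 40, 61, 90.
Combined cut positions: 21, 40, 46, 61, 90.
Linear molecule, 5 cuts → 6 fragments:
  1–21 → 21 bp
  22–40 → 19 bp
  41–46 → 6 bp
  47–61 → 15 bp
  62–90 → 29 bp
  91–107 → 17 bp
Sorted largest to smallest: 29, 21, 19, 17, 15, 6 bp.

29, 21, 19, 17, 15, 6 bp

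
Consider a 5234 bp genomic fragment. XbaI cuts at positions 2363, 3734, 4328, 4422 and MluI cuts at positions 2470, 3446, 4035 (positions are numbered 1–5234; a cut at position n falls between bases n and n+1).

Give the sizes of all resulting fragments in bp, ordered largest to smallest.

Combined cut positions (sorted): 2363, 2470, 3446, 3734, 4035, 4328, 4422.
Linear molecule, 7 cuts → 8 fragments:
  2363 − 0 = 2363 bp
  2470 − 2363 = 107 bp
  3446 − 2470 = 976 bp
  3734 − 3446 = 288 bp
  4035 − 3734 = 301 bp
  4328 − 4035 = 293 bp
  4422 − 4328 = 94 bp
  5234 − 4422 = 812 bp
Sorted largest to smallest: 2363, 976, 812, 301, 293, 288, 107, 94 bp.

2363, 976, 812, 301, 293, 288, 107, 94 bp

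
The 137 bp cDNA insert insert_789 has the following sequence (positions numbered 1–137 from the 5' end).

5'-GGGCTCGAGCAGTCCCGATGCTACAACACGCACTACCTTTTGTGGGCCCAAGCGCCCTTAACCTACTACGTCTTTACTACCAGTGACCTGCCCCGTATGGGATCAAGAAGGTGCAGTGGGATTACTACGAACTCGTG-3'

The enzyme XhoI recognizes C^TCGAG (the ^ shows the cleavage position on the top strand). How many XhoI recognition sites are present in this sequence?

CTCGAG occurs starting at position 4.
XhoI cuts at 1 site.

1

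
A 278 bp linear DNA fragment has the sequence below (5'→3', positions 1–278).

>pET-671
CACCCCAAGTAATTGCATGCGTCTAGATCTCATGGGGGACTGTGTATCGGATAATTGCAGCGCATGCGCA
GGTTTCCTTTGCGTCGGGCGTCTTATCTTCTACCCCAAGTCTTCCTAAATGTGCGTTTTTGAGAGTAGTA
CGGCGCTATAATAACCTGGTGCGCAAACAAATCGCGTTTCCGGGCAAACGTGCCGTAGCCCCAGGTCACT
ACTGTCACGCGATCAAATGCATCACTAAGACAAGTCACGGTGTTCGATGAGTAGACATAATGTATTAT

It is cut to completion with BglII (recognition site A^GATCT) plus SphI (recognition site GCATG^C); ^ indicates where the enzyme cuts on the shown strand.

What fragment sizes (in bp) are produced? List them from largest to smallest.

212, 41, 19, 6 bp

The BglII site (AGATCT) starts at position 25.
BglII cuts after the first base of each site, so after position 25.
SphI sites (GCATGC) start at positions 15, 62.
SphI cuts after base 5 of each site (before the last base), so after positions 19, 66.
Combined cut positions: 19, 25, 66.
Linear molecule, 3 cuts → 4 fragments:
  1–19 → 19 bp
  20–25 → 6 bp
  26–66 → 41 bp
  67–278 → 212 bp
Sorted largest to smallest: 212, 41, 19, 6 bp.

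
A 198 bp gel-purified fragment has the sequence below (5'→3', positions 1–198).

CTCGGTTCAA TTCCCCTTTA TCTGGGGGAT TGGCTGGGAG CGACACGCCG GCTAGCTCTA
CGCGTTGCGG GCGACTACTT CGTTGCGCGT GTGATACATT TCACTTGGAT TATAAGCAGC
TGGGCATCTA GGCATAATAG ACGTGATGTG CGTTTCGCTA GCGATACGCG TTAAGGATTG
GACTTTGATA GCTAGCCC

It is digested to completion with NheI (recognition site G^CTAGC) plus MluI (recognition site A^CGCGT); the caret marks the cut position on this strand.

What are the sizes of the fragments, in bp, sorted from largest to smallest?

97, 51, 25, 9, 9, 7 bp

NheI sites (GCTAGC) start at positions 51, 157, 191.
NheI cuts after the first base of each site, so after positions 51, 157, 191.
MluI sites (ACGCGT) start at positions 60, 166.
MluI cuts after the first base of each site, so after positions 60, 166.
Combined cut positions: 51, 60, 157, 166, 191.
Linear molecule, 5 cuts → 6 fragments:
  1–51 → 51 bp
  52–60 → 9 bp
  61–157 → 97 bp
  158–166 → 9 bp
  167–191 → 25 bp
  192–198 → 7 bp
Sorted largest to smallest: 97, 51, 25, 9, 9, 7 bp.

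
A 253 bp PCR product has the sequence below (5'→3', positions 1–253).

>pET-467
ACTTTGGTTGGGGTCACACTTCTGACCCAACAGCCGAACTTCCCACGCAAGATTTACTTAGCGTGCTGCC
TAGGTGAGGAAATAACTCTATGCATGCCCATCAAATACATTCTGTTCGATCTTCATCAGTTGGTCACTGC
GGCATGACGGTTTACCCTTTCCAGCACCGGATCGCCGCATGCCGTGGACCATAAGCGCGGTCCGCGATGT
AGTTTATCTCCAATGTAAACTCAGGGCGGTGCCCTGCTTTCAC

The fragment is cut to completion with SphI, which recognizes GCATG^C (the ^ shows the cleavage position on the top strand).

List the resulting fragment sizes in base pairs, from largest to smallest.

SphI sites (GCATGC) start at positions 92, 177.
SphI cuts after base 5 of each site (before the last base), so after positions 96, 181.
Linear molecule, 2 cuts → 3 fragments:
  1–96 → 96 bp
  97–181 → 85 bp
  182–253 → 72 bp
Sorted largest to smallest: 96, 85, 72 bp.

96, 85, 72 bp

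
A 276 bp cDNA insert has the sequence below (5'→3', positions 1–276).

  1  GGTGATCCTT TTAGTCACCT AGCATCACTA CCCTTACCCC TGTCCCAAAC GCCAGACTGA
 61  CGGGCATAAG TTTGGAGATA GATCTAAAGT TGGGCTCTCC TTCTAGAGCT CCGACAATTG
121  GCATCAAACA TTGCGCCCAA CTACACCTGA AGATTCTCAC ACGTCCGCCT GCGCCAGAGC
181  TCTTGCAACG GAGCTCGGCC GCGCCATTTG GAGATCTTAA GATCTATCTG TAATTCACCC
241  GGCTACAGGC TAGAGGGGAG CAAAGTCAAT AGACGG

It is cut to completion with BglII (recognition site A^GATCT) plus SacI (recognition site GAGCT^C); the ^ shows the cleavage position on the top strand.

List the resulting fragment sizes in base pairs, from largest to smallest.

BglII sites (AGATCT) start at positions 80, 212, 220.
BglII cuts after the first base of each site, so after positions 80, 212, 220.
SacI sites (GAGCTC) start at positions 106, 177, 191.
SacI cuts after base 5 of each site (before the last base), so after positions 110, 181, 195.
Combined cut positions: 80, 110, 181, 195, 212, 220.
Linear molecule, 6 cuts → 7 fragments:
  1–80 → 80 bp
  81–110 → 30 bp
  111–181 → 71 bp
  182–195 → 14 bp
  196–212 → 17 bp
  213–220 → 8 bp
  221–276 → 56 bp
Sorted largest to smallest: 80, 71, 56, 30, 17, 14, 8 bp.

80, 71, 56, 30, 17, 14, 8 bp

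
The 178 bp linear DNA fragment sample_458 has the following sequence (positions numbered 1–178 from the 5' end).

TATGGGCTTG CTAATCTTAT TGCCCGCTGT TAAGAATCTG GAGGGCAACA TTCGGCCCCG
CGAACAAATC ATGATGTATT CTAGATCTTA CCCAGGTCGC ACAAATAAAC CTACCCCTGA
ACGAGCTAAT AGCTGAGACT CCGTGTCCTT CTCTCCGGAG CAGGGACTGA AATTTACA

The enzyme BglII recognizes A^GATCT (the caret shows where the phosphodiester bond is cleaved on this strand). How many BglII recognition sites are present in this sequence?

1

AGATCT occurs starting at position 83.
BglII cuts at 1 site.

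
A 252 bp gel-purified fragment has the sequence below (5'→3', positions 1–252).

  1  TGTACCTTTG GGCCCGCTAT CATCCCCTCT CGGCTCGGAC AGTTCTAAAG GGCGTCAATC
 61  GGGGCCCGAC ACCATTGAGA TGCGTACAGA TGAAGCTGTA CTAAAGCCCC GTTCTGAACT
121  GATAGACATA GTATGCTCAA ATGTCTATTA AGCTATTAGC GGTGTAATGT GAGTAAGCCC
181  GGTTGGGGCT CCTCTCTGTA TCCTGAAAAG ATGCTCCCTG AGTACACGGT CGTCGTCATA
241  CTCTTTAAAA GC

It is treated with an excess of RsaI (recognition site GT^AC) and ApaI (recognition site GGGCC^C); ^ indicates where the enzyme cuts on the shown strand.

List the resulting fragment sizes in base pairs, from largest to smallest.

124, 52, 29, 19, 14, 11, 3 bp

RsaI sites (GTAC) start at positions 2, 84, 98, 222.
RsaI cuts after base 2 of each site, so after positions 3, 85, 99, 223.
ApaI sites (GGGCCC) start at positions 10, 62.
ApaI cuts after base 5 of each site (before the last base), so after positions 14, 66.
Combined cut positions: 3, 14, 66, 85, 99, 223.
Linear molecule, 6 cuts → 7 fragments:
  1–3 → 3 bp
  4–14 → 11 bp
  15–66 → 52 bp
  67–85 → 19 bp
  86–99 → 14 bp
  100–223 → 124 bp
  224–252 → 29 bp
Sorted largest to smallest: 124, 52, 29, 19, 14, 11, 3 bp.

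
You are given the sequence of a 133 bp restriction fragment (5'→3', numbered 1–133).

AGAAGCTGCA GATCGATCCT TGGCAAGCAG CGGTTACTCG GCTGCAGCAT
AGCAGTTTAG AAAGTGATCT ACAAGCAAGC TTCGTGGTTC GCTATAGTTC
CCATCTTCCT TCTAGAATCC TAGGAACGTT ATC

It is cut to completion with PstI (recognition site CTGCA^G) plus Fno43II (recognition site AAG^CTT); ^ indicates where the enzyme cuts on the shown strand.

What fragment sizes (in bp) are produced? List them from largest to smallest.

PstI sites (CTGCAG) start at positions 6, 42.
PstI cuts after base 5 of each site (before the last base), so after positions 10, 46.
The Fno43II site (AAGCTT) starts at position 77.
Fno43II cuts after base 3 of each site, so after position 79.
Combined cut positions: 10, 46, 79.
Linear molecule, 3 cuts → 4 fragments:
  1–10 → 10 bp
  11–46 → 36 bp
  47–79 → 33 bp
  80–133 → 54 bp
Sorted largest to smallest: 54, 36, 33, 10 bp.

54, 36, 33, 10 bp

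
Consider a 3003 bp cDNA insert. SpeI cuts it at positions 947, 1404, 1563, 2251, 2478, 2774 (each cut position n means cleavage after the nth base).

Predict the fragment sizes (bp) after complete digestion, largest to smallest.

947, 688, 457, 296, 229, 227, 159 bp

Linear molecule, 6 cuts → 7 fragments:
  947 − 0 = 947 bp
  1404 − 947 = 457 bp
  1563 − 1404 = 159 bp
  2251 − 1563 = 688 bp
  2478 − 2251 = 227 bp
  2774 − 2478 = 296 bp
  3003 − 2774 = 229 bp
Sorted largest to smallest: 947, 688, 457, 296, 229, 227, 159 bp.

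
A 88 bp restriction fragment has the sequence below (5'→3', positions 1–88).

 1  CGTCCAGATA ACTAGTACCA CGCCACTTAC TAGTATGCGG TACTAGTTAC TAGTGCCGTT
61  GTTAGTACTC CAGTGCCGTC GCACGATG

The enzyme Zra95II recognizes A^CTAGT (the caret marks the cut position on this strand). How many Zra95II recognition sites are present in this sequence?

4

ACTAGT occurs starting at positions 11, 29, 42, 49.
Zra95II cuts at 4 sites.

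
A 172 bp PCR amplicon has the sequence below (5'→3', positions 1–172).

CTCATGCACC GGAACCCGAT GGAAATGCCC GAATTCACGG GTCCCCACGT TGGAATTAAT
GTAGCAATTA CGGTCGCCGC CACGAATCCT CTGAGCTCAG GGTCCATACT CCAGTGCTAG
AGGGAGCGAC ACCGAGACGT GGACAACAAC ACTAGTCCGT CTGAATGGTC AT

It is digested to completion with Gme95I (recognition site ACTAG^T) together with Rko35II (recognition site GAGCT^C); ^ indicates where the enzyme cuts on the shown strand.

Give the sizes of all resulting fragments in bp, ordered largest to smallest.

97, 58, 17 bp

The Gme95I site (ACTAGT) starts at position 151.
Gme95I cuts after base 5 of each site (before the last base), so after position 155.
The Rko35II site (GAGCTC) starts at position 93.
Rko35II cuts after base 5 of each site (before the last base), so after position 97.
Combined cut positions: 97, 155.
Linear molecule, 2 cuts → 3 fragments:
  1–97 → 97 bp
  98–155 → 58 bp
  156–172 → 17 bp
Sorted largest to smallest: 97, 58, 17 bp.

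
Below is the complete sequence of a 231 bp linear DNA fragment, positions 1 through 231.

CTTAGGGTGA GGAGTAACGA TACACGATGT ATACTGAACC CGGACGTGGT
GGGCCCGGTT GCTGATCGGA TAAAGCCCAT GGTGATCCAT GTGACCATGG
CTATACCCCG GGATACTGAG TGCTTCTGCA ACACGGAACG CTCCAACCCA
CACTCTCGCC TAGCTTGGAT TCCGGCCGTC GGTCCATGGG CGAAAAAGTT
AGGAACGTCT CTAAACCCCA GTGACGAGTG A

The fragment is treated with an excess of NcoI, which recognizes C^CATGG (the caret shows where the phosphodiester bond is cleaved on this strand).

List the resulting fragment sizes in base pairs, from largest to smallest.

NcoI sites (CCATGG) start at positions 77, 95, 184.
NcoI cuts after the first base of each site, so after positions 77, 95, 184.
Linear molecule, 3 cuts → 4 fragments:
  1–77 → 77 bp
  78–95 → 18 bp
  96–184 → 89 bp
  185–231 → 47 bp
Sorted largest to smallest: 89, 77, 47, 18 bp.

89, 77, 47, 18 bp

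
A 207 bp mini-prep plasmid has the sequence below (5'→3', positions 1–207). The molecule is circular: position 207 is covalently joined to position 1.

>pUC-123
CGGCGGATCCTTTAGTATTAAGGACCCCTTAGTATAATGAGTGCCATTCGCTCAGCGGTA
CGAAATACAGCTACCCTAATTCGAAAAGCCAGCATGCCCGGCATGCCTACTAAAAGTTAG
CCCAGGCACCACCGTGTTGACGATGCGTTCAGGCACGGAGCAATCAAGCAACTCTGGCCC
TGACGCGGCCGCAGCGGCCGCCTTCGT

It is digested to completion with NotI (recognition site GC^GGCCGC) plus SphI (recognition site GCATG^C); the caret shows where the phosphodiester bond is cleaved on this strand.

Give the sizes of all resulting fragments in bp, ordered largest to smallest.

NotI sites (GCGGCCGC) start at positions 185, 194.
NotI cuts after base 2 of each site, so after positions 186, 195.
SphI sites (GCATGC) start at positions 92, 101.
SphI cuts after base 5 of each site (before the last base), so after positions 96, 105.
Combined cut positions: 96, 105, 186, 195.
Circular molecule, 4 cuts → 4 fragments:
  97–105 → 9 bp
  106–186 → 81 bp
  187–195 → 9 bp
  196–207 then 1–96 → 12 + 96 = 108 bp
Sorted largest to smallest: 108, 81, 9, 9 bp.

108, 81, 9, 9 bp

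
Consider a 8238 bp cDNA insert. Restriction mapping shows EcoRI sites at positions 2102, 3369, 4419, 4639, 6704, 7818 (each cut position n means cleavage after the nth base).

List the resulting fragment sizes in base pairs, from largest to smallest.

Linear molecule, 6 cuts → 7 fragments:
  2102 − 0 = 2102 bp
  3369 − 2102 = 1267 bp
  4419 − 3369 = 1050 bp
  4639 − 4419 = 220 bp
  6704 − 4639 = 2065 bp
  7818 − 6704 = 1114 bp
  8238 − 7818 = 420 bp
Sorted largest to smallest: 2102, 2065, 1267, 1114, 1050, 420, 220 bp.

2102, 2065, 1267, 1114, 1050, 420, 220 bp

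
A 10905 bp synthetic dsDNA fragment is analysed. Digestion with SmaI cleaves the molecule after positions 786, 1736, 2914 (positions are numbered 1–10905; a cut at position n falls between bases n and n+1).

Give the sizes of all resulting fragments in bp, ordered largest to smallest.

7991, 1178, 950, 786 bp

Linear molecule, 3 cuts → 4 fragments:
  786 − 0 = 786 bp
  1736 − 786 = 950 bp
  2914 − 1736 = 1178 bp
  10905 − 2914 = 7991 bp
Sorted largest to smallest: 7991, 1178, 950, 786 bp.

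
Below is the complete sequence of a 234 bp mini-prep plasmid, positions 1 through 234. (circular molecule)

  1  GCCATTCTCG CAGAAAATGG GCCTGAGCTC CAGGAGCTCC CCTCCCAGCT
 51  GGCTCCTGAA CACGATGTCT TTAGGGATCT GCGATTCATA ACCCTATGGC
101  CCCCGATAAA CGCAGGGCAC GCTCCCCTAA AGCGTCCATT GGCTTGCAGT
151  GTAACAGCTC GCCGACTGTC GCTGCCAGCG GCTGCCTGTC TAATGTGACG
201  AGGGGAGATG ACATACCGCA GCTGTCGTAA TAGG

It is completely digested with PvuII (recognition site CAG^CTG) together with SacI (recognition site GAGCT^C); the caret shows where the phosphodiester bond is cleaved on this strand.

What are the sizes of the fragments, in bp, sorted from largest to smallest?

PvuII sites (CAGCTG) start at positions 46, 219.
PvuII cuts after base 3 of each site, so after positions 48, 221.
SacI sites (GAGCTC) start at positions 25, 34.
SacI cuts after base 5 of each site (before the last base), so after positions 29, 38.
Combined cut positions: 29, 38, 48, 221.
Circular molecule, 4 cuts → 4 fragments:
  30–38 → 9 bp
  39–48 → 10 bp
  49–221 → 173 bp
  222–234 then 1–29 → 13 + 29 = 42 bp
Sorted largest to smallest: 173, 42, 10, 9 bp.

173, 42, 10, 9 bp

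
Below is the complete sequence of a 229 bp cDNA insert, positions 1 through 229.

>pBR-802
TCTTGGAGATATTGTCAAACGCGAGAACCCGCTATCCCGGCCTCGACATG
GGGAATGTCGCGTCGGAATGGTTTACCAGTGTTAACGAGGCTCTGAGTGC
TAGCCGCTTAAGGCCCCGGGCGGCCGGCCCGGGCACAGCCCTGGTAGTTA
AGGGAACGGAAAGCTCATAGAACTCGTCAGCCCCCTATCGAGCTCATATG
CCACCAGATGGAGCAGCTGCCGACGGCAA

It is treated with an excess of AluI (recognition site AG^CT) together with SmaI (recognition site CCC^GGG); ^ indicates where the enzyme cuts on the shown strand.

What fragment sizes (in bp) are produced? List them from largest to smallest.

117, 33, 29, 24, 13, 13 bp

AluI sites (AGCT) start at positions 162, 191, 215.
AluI cuts after base 2 of each site, so after positions 163, 192, 216.
SmaI sites (CCCGGG) start at positions 115, 128.
SmaI cuts after base 3 of each site, so after positions 117, 130.
Combined cut positions: 117, 130, 163, 192, 216.
Linear molecule, 5 cuts → 6 fragments:
  1–117 → 117 bp
  118–130 → 13 bp
  131–163 → 33 bp
  164–192 → 29 bp
  193–216 → 24 bp
  217–229 → 13 bp
Sorted largest to smallest: 117, 33, 29, 24, 13, 13 bp.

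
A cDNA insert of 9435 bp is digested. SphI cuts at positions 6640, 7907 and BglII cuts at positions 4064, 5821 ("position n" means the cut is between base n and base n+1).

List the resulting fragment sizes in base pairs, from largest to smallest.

Combined cut positions (sorted): 4064, 5821, 6640, 7907.
Linear molecule, 4 cuts → 5 fragments:
  4064 − 0 = 4064 bp
  5821 − 4064 = 1757 bp
  6640 − 5821 = 819 bp
  7907 − 6640 = 1267 bp
  9435 − 7907 = 1528 bp
Sorted largest to smallest: 4064, 1757, 1528, 1267, 819 bp.

4064, 1757, 1528, 1267, 819 bp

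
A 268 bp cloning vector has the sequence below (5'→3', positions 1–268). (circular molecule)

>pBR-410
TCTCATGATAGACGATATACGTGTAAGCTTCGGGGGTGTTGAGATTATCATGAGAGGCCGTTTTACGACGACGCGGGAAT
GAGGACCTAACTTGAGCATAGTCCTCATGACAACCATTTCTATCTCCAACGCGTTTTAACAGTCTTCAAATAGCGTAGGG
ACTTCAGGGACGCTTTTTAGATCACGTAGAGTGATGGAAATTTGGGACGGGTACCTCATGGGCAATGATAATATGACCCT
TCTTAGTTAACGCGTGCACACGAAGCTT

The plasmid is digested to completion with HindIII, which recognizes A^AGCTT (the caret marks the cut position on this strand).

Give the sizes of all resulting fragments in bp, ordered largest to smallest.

HindIII sites (AAGCTT) start at positions 25, 263.
HindIII cuts after the first base of each site, so after positions 25, 263.
Circular molecule, 2 cuts → 2 fragments:
  26–263 → 238 bp
  264–268 then 1–25 → 5 + 25 = 30 bp
Sorted largest to smallest: 238, 30 bp.

238, 30 bp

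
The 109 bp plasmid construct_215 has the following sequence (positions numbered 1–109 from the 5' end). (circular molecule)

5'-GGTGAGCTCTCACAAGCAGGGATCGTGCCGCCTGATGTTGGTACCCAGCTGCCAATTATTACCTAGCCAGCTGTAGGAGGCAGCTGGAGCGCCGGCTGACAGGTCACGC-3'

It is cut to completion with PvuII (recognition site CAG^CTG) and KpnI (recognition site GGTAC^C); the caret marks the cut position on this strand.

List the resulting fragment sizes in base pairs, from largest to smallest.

70, 22, 13, 4 bp

PvuII sites (CAGCTG) start at positions 46, 68, 81.
PvuII cuts after base 3 of each site, so after positions 48, 70, 83.
The KpnI site (GGTACC) starts at position 40.
KpnI cuts after base 5 of each site (before the last base), so after position 44.
Combined cut positions: 44, 48, 70, 83.
Circular molecule, 4 cuts → 4 fragments:
  45–48 → 4 bp
  49–70 → 22 bp
  71–83 → 13 bp
  84–109 then 1–44 → 26 + 44 = 70 bp
Sorted largest to smallest: 70, 22, 13, 4 bp.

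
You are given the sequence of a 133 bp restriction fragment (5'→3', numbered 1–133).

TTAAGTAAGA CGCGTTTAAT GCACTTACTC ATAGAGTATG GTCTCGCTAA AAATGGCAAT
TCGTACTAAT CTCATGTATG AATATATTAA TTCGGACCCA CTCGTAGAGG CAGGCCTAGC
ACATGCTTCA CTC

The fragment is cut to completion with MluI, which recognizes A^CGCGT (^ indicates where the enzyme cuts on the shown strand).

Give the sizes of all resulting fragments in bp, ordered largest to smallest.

123, 10 bp

The MluI site (ACGCGT) starts at position 10.
MluI cuts after the first base of each site, so after position 10.
Linear molecule, 1 cut → 2 fragments:
  1–10 → 10 bp
  11–133 → 123 bp
Sorted largest to smallest: 123, 10 bp.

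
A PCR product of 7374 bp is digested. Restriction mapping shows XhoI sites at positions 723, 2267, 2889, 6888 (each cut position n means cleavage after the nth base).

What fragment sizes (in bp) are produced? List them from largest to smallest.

3999, 1544, 723, 622, 486 bp

Linear molecule, 4 cuts → 5 fragments:
  723 − 0 = 723 bp
  2267 − 723 = 1544 bp
  2889 − 2267 = 622 bp
  6888 − 2889 = 3999 bp
  7374 − 6888 = 486 bp
Sorted largest to smallest: 3999, 1544, 723, 622, 486 bp.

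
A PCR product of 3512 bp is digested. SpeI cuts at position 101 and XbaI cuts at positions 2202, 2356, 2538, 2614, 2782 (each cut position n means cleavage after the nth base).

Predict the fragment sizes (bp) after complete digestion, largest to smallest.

2101, 730, 182, 168, 154, 101, 76 bp

Combined cut positions (sorted): 101, 2202, 2356, 2538, 2614, 2782.
Linear molecule, 6 cuts → 7 fragments:
  101 − 0 = 101 bp
  2202 − 101 = 2101 bp
  2356 − 2202 = 154 bp
  2538 − 2356 = 182 bp
  2614 − 2538 = 76 bp
  2782 − 2614 = 168 bp
  3512 − 2782 = 730 bp
Sorted largest to smallest: 2101, 730, 182, 168, 154, 101, 76 bp.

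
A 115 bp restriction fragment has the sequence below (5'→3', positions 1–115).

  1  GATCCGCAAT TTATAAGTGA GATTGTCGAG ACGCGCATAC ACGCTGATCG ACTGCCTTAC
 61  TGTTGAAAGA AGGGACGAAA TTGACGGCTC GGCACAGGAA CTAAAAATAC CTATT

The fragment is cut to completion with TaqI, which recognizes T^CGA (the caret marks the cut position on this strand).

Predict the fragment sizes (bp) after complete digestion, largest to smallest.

67, 26, 22 bp

TaqI sites (TCGA) start at positions 26, 48.
TaqI cuts after the first base of each site, so after positions 26, 48.
Linear molecule, 2 cuts → 3 fragments:
  1–26 → 26 bp
  27–48 → 22 bp
  49–115 → 67 bp
Sorted largest to smallest: 67, 26, 22 bp.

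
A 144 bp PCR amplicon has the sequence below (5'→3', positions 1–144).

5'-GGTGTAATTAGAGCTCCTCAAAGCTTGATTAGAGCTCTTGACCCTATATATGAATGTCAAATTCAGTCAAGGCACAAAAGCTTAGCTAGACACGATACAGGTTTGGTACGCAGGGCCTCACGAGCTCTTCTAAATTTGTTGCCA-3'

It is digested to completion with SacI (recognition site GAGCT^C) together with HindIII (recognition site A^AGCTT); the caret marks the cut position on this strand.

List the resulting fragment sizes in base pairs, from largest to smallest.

48, 42, 18, 15, 15, 6 bp

SacI sites (GAGCTC) start at positions 11, 32, 122.
SacI cuts after base 5 of each site (before the last base), so after positions 15, 36, 126.
HindIII sites (AAGCTT) start at positions 21, 78.
HindIII cuts after the first base of each site, so after positions 21, 78.
Combined cut positions: 15, 21, 36, 78, 126.
Linear molecule, 5 cuts → 6 fragments:
  1–15 → 15 bp
  16–21 → 6 bp
  22–36 → 15 bp
  37–78 → 42 bp
  79–126 → 48 bp
  127–144 → 18 bp
Sorted largest to smallest: 48, 42, 18, 15, 15, 6 bp.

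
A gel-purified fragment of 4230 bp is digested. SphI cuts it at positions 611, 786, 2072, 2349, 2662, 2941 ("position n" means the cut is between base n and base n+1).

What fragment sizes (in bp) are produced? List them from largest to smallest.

Linear molecule, 6 cuts → 7 fragments:
  611 − 0 = 611 bp
  786 − 611 = 175 bp
  2072 − 786 = 1286 bp
  2349 − 2072 = 277 bp
  2662 − 2349 = 313 bp
  2941 − 2662 = 279 bp
  4230 − 2941 = 1289 bp
Sorted largest to smallest: 1289, 1286, 611, 313, 279, 277, 175 bp.

1289, 1286, 611, 313, 279, 277, 175 bp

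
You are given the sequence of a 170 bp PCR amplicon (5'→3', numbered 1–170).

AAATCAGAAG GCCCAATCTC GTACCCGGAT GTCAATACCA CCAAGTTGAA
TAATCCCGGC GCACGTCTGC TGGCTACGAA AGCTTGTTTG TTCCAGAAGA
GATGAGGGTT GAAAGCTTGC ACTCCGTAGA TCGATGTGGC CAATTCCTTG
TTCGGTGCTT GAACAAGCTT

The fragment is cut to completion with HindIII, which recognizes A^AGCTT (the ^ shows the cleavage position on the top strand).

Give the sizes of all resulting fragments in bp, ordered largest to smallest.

80, 52, 33, 5 bp

HindIII sites (AAGCTT) start at positions 80, 113, 165.
HindIII cuts after the first base of each site, so after positions 80, 113, 165.
Linear molecule, 3 cuts → 4 fragments:
  1–80 → 80 bp
  81–113 → 33 bp
  114–165 → 52 bp
  166–170 → 5 bp
Sorted largest to smallest: 80, 52, 33, 5 bp.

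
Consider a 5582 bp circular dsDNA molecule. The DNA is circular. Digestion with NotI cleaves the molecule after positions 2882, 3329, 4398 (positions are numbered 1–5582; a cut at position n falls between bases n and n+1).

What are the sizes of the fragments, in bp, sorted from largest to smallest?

4066, 1069, 447 bp

Circular molecule, 3 cuts → 3 fragments:
  3329 − 2882 = 447 bp
  4398 − 3329 = 1069 bp
  wrap: 5582 − 4398 + 2882 = 4066 bp
Sorted largest to smallest: 4066, 1069, 447 bp.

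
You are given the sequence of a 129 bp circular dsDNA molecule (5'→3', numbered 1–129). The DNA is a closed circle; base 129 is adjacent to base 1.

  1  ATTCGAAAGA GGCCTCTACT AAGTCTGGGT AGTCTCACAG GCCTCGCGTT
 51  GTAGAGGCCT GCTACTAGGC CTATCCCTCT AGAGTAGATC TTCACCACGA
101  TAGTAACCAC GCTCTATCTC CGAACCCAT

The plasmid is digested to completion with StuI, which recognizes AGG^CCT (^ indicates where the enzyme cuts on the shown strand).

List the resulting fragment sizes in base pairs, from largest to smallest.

72, 29, 16, 12 bp

StuI sites (AGGCCT) start at positions 10, 39, 55, 67.
StuI cuts after base 3 of each site, so after positions 12, 41, 57, 69.
Circular molecule, 4 cuts → 4 fragments:
  13–41 → 29 bp
  42–57 → 16 bp
  58–69 → 12 bp
  70–129 then 1–12 → 60 + 12 = 72 bp
Sorted largest to smallest: 72, 29, 16, 12 bp.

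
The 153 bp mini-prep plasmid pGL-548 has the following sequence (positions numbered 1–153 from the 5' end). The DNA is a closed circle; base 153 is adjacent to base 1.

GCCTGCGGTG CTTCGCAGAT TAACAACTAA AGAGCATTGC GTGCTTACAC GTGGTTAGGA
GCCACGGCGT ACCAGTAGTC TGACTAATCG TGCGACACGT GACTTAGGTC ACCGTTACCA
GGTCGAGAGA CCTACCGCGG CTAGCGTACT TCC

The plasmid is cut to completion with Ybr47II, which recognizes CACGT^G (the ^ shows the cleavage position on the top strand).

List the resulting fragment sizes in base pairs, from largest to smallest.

105, 48 bp

Ybr47II sites (CACGTG) start at positions 48, 96.
Ybr47II cuts after base 5 of each site (before the last base), so after positions 52, 100.
Circular molecule, 2 cuts → 2 fragments:
  53–100 → 48 bp
  101–153 then 1–52 → 53 + 52 = 105 bp
Sorted largest to smallest: 105, 48 bp.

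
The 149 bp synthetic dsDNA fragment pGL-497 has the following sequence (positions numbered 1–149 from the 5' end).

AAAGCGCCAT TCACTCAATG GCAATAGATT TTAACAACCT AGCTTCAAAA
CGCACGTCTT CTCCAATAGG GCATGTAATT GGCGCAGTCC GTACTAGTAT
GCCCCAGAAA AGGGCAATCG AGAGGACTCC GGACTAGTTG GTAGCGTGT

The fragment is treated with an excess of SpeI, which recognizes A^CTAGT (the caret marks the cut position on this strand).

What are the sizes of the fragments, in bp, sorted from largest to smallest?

93, 40, 16 bp

SpeI sites (ACTAGT) start at positions 93, 133.
SpeI cuts after the first base of each site, so after positions 93, 133.
Linear molecule, 2 cuts → 3 fragments:
  1–93 → 93 bp
  94–133 → 40 bp
  134–149 → 16 bp
Sorted largest to smallest: 93, 40, 16 bp.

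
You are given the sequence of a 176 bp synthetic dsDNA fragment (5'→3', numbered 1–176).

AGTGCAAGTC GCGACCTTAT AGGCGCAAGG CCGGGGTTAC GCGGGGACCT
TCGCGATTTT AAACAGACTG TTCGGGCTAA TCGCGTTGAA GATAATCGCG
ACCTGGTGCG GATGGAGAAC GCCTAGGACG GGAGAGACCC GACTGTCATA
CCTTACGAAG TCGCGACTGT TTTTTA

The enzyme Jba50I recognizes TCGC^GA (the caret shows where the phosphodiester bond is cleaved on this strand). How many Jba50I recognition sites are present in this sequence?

4

TCGCGA occurs starting at positions 9, 51, 96, 161.
Jba50I cuts at 4 sites.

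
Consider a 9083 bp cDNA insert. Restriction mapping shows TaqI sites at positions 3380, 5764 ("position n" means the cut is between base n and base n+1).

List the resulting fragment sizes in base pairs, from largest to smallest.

3380, 3319, 2384 bp

Linear molecule, 2 cuts → 3 fragments:
  3380 − 0 = 3380 bp
  5764 − 3380 = 2384 bp
  9083 − 5764 = 3319 bp
Sorted largest to smallest: 3380, 3319, 2384 bp.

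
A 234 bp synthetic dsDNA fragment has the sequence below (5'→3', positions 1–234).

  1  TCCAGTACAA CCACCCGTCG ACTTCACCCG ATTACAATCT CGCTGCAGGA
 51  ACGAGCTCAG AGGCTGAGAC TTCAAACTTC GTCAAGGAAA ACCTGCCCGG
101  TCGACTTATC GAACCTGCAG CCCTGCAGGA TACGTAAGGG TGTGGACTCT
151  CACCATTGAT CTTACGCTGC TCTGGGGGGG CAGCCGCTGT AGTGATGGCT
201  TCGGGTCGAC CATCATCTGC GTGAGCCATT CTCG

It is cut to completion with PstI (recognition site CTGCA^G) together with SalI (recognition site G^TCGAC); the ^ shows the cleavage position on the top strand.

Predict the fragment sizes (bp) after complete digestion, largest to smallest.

PstI sites (CTGCAG) start at positions 43, 115, 123.
PstI cuts after base 5 of each site (before the last base), so after positions 47, 119, 127.
SalI sites (GTCGAC) start at positions 17, 100, 205.
SalI cuts after the first base of each site, so after positions 17, 100, 205.
Combined cut positions: 17, 47, 100, 119, 127, 205.
Linear molecule, 6 cuts → 7 fragments:
  1–17 → 17 bp
  18–47 → 30 bp
  48–100 → 53 bp
  101–119 → 19 bp
  120–127 → 8 bp
  128–205 → 78 bp
  206–234 → 29 bp
Sorted largest to smallest: 78, 53, 30, 29, 19, 17, 8 bp.

78, 53, 30, 29, 19, 17, 8 bp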